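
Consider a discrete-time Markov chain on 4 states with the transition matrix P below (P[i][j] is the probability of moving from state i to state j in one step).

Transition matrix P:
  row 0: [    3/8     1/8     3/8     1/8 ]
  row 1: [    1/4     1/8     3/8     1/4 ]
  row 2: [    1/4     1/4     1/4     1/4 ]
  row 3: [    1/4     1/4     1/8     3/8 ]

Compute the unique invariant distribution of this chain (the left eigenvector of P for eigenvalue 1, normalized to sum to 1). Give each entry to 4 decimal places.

Balance equations π_j = Σ_i π_i·P[i][j]:
  π_0 = 3/8·π_0 + 1/4·π_1 + 1/4·π_2 + 1/4·π_3
  π_1 = 1/8·π_0 + 1/8·π_1 + 1/4·π_2 + 1/4·π_3
  π_2 = 3/8·π_0 + 3/8·π_1 + 1/4·π_2 + 1/8·π_3
  normalize: π_0 + π_1 + π_2 + π_3 = 1
Solving the linear system gives exactly π = [2/7, 4/21, 41/147, 12/49].

π = [0.2857, 0.1905, 0.2789, 0.2449]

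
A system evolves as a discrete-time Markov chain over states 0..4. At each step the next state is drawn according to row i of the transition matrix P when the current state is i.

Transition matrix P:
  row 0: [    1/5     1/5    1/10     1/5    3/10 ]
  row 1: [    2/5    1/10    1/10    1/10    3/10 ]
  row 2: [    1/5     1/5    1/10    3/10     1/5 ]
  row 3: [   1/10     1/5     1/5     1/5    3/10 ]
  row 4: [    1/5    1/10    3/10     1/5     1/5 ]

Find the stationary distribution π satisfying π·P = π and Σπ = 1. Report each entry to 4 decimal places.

Balance equations π_j = Σ_i π_i·P[i][j]:
  π_0 = 1/5·π_0 + 2/5·π_1 + 1/5·π_2 + 1/10·π_3 + 1/5·π_4
  π_1 = 1/5·π_0 + 1/10·π_1 + 1/5·π_2 + 1/5·π_3 + 1/10·π_4
  π_2 = 1/10·π_0 + 1/10·π_1 + 1/10·π_2 + 1/5·π_3 + 3/10·π_4
  π_3 = 1/5·π_0 + 1/10·π_1 + 3/10·π_2 + 1/5·π_3 + 1/5·π_4
  normalize: π_0 + π_1 + π_2 + π_3 + π_4 = 1
Solving the linear system gives exactly π = [2581/12200, 1933/12200, 2093/12200, 307/1525, 3137/12200].

π = [0.2116, 0.1584, 0.1716, 0.2013, 0.2571]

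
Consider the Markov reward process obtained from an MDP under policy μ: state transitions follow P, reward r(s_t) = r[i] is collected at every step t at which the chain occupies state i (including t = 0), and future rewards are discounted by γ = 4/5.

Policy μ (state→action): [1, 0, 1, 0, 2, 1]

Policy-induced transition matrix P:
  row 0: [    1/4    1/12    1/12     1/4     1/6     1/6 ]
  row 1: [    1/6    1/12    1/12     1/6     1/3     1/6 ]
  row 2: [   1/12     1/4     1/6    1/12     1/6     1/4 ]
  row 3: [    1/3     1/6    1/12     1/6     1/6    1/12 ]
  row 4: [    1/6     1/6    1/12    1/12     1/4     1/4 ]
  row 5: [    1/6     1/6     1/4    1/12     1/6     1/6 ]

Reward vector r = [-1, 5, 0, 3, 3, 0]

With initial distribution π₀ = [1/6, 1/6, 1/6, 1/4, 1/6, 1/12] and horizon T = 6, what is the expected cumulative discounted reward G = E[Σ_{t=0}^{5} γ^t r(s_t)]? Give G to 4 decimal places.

G = 6.2149

t=0: π = [0.1667, 0.1667, 0.1667, 0.2500, 0.1667, 0.0833], E[r] = 1.9167, γ^t·E[r] = 1.916667, running G = 1.916667
t=1: π = [0.2083, 0.1528, 0.1111, 0.1458, 0.2083, 0.1736], E[r] = 1.6181, γ^t·E[r] = 1.294444, running G = 3.211111
t=2: π = [0.1991, 0.1458, 0.1215, 0.1429, 0.2095, 0.1811], E[r] = 1.5874, γ^t·E[r] = 1.015926, running G = 4.227037
t=3: π = [0.1970, 0.1481, 0.1236, 0.1406, 0.2084, 0.1823], E[r] = 1.5903, γ^t·E[r] = 0.814247, running G = 5.041284
t=4: π = [0.1962, 0.1482, 0.1240, 0.1402, 0.2087, 0.1826], E[r] = 1.5917, γ^t·E[r] = 0.651946, running G = 5.693230
t=5: π = [0.1960, 0.1483, 0.1241, 0.1401, 0.2088, 0.1827], E[r] = 1.5919, γ^t·E[r] = 0.521650, running G = 6.214880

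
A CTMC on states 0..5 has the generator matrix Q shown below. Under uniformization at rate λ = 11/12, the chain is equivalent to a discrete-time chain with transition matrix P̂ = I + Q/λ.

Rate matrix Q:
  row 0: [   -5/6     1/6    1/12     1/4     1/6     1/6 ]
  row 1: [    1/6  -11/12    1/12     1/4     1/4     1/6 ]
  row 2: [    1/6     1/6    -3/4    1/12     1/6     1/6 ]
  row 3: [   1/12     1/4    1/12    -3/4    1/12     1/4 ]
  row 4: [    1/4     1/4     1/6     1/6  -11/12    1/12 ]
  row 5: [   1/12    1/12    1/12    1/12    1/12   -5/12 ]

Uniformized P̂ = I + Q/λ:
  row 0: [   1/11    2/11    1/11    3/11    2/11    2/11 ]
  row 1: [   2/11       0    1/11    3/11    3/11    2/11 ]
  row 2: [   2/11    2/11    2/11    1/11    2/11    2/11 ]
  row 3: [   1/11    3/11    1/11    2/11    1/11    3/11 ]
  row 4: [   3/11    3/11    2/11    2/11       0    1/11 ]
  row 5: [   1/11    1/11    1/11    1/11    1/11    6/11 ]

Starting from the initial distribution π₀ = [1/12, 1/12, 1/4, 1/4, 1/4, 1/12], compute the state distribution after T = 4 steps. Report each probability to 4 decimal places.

t=0: π = [0.0833, 0.0833, 0.2500, 0.2500, 0.2500, 0.0833]
t=1: π = [0.1667, 0.2045, 0.1364, 0.1667, 0.1136, 0.2121]
t=2: π = [0.1426, 0.1508, 0.1136, 0.1839, 0.1453, 0.2638]
t=3: π = [0.1414, 0.1603, 0.1145, 0.1742, 0.1284, 0.2812]
t=4: π = [0.1392, 0.1546, 0.1130, 0.1733, 0.1316, 0.2882]

π = [0.1392, 0.1546, 0.1130, 0.1733, 0.1316, 0.2882]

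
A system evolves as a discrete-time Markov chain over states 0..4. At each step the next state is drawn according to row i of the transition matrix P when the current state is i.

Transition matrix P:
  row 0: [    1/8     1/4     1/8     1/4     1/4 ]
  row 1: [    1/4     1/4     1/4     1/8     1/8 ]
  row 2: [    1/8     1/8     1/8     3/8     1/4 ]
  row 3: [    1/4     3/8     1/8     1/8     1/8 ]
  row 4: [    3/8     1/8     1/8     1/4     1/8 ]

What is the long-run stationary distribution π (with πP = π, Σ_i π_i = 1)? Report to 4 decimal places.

π = [0.2242, 0.2358, 0.1545, 0.2132, 0.1723]

Balance equations π_j = Σ_i π_i·P[i][j]:
  π_0 = 1/8·π_0 + 1/4·π_1 + 1/8·π_2 + 1/4·π_3 + 3/8·π_4
  π_1 = 1/4·π_0 + 1/4·π_1 + 1/8·π_2 + 3/8·π_3 + 1/8·π_4
  π_2 = 1/8·π_0 + 1/4·π_1 + 1/8·π_2 + 1/8·π_3 + 1/8·π_4
  π_3 = 1/4·π_0 + 1/8·π_1 + 3/8·π_2 + 1/8·π_3 + 1/4·π_4
  normalize: π_0 + π_1 + π_2 + π_3 + π_4 = 1
Solving the linear system gives exactly π = [1180/5263, 1241/5263, 813/5263, 1122/5263, 907/5263].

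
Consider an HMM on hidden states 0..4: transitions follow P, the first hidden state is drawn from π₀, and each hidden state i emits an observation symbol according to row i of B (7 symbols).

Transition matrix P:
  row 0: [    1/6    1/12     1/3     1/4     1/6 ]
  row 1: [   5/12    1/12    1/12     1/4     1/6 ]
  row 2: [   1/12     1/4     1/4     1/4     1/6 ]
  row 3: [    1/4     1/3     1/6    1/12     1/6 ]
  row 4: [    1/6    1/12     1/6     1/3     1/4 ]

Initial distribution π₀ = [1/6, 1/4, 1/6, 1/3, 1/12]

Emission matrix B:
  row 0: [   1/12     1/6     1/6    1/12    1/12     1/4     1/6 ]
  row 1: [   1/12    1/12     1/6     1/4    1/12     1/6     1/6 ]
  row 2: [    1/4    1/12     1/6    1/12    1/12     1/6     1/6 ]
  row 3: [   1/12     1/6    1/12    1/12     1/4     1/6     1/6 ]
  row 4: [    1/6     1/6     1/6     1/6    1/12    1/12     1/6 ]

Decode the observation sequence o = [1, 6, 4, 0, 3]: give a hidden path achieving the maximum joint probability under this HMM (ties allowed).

path = [3, 1, 0, 2, 1]

t=0: δ = [2.778e-02, 2.083e-02, 1.389e-02, 5.556e-02, 1.389e-02]  (obs o_0=1)
t=1: δ = [2.315e-03, 3.086e-03, 1.543e-03, 1.157e-03, 1.543e-03]  ψ = [3, 3, 0, 0, 3]  (obs o_1=6)
t=2: δ = [1.072e-04, 3.215e-05, 6.430e-05, 1.929e-04, 4.287e-05]  ψ = [1, 2, 0, 1, 1]  (obs o_2=4)
t=3: δ = [4.019e-06, 5.358e-06, 8.931e-06, 2.233e-06, 5.358e-06]  ψ = [3, 3, 0, 0, 3]  (obs o_3=0)
t=4: δ = [1.861e-07, 5.582e-07, 1.861e-07, 1.861e-07, 2.481e-07]  ψ = [1, 2, 2, 2, 2]  (obs o_4=3)
backtrack: best end state = 1; path = [3, 1, 0, 2, 1]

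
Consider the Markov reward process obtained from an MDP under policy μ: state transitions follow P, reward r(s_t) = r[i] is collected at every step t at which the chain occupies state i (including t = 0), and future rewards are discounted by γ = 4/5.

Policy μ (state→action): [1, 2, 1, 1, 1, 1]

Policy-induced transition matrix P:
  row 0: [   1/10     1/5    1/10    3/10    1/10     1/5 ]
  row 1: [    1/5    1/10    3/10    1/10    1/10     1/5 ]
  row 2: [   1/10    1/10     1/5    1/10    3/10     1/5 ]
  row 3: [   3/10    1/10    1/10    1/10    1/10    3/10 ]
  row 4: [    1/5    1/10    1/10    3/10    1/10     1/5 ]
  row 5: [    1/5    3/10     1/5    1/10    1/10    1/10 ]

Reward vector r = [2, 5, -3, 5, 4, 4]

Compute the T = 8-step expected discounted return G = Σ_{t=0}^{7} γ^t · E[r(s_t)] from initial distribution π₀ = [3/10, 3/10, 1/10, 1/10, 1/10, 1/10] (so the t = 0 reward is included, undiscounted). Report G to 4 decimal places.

t=0: π = [0.3000, 0.3000, 0.1000, 0.1000, 0.1000, 0.1000], E[r] = 3.1000, γ^t·E[r] = 3.100000, running G = 3.100000
t=1: π = [0.1700, 0.1500, 0.1800, 0.1800, 0.1200, 0.2000], E[r] = 2.7300, γ^t·E[r] = 2.184000, running G = 5.284000
t=2: π = [0.1830, 0.1570, 0.1680, 0.1580, 0.1360, 0.1980], E[r] = 2.7730, γ^t·E[r] = 1.774720, running G = 7.058720
t=3: π = [0.1807, 0.1579, 0.1680, 0.1638, 0.1336, 0.1960], E[r] = 2.7843, γ^t·E[r] = 1.425562, running G = 8.484282
t=4: π = [0.1815, 0.1573, 0.1680, 0.1629, 0.1336, 0.1968], E[r] = 2.7813, γ^t·E[r] = 1.139200, running G = 9.623482
t=5: π = [0.1813, 0.1575, 0.1679, 0.1630, 0.1336, 0.1966], E[r] = 2.7823, γ^t·E[r] = 0.911719, running G = 10.535200
t=6: π = [0.1814, 0.1575, 0.1680, 0.1630, 0.1336, 0.1966], E[r] = 2.7820, γ^t·E[r] = 0.729286, running G = 11.264486
t=7: π = [0.1814, 0.1575, 0.1680, 0.1630, 0.1336, 0.1966], E[r] = 2.7821, γ^t·E[r] = 0.583443, running G = 11.847929

G = 11.8479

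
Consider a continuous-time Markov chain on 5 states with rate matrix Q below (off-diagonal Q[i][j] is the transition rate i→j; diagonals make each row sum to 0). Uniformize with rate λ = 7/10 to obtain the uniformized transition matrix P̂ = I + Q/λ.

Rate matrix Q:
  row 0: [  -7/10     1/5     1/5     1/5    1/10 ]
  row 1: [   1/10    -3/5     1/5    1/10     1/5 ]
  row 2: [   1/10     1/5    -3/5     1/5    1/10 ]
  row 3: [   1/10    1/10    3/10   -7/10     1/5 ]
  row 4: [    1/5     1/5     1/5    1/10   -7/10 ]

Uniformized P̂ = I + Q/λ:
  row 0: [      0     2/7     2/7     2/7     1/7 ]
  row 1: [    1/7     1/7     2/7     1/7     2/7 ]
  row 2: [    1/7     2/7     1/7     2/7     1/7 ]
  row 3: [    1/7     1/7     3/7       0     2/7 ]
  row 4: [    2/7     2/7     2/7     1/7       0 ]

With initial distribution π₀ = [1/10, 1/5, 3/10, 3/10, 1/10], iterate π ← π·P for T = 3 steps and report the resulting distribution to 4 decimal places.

t=0: π = [0.1000, 0.2000, 0.3000, 0.3000, 0.1000]
t=1: π = [0.1429, 0.2143, 0.2857, 0.1571, 0.2000]
t=2: π = [0.1510, 0.2327, 0.2673, 0.1816, 0.1673]
t=3: π = [0.1452, 0.2265, 0.2735, 0.1767, 0.1781]

π = [0.1452, 0.2265, 0.2735, 0.1767, 0.1781]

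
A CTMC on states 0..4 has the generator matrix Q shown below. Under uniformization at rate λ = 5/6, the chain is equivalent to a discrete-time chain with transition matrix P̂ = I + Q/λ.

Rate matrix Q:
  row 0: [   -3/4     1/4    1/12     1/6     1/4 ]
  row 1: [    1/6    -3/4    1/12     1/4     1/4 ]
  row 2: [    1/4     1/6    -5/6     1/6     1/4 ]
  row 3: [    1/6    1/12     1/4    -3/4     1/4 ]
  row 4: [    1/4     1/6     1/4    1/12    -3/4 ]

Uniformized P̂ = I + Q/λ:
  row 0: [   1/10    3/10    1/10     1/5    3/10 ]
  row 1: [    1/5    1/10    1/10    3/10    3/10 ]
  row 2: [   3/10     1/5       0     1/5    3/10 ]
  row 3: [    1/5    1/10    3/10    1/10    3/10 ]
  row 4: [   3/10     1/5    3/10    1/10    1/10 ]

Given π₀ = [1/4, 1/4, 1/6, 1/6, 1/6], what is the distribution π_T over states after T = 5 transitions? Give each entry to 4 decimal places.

t=0: π = [0.2500, 0.2500, 0.1667, 0.1667, 0.1667]
t=1: π = [0.2083, 0.1833, 0.1500, 0.1917, 0.2667]
t=2: π = [0.2208, 0.1833, 0.1767, 0.1725, 0.2467]
t=3: π = [0.2203, 0.1865, 0.1662, 0.1764, 0.2507]
t=4: π = [0.2197, 0.1857, 0.1688, 0.1759, 0.2499]
t=5: π = [0.2199, 0.1858, 0.1683, 0.1760, 0.2500]

π = [0.2199, 0.1858, 0.1683, 0.1760, 0.2500]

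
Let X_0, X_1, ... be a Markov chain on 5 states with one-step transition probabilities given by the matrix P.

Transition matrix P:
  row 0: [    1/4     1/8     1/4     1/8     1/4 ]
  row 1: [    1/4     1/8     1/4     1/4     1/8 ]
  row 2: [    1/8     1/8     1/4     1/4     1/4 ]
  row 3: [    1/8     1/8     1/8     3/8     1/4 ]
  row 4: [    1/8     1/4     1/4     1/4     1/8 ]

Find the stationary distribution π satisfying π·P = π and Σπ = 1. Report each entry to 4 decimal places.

π = [0.1644, 0.1507, 0.2172, 0.2622, 0.2055]

Balance equations π_j = Σ_i π_i·P[i][j]:
  π_0 = 1/4·π_0 + 1/4·π_1 + 1/8·π_2 + 1/8·π_3 + 1/8·π_4
  π_1 = 1/8·π_0 + 1/8·π_1 + 1/8·π_2 + 1/8·π_3 + 1/4·π_4
  π_2 = 1/4·π_0 + 1/4·π_1 + 1/4·π_2 + 1/8·π_3 + 1/4·π_4
  π_3 = 1/8·π_0 + 1/4·π_1 + 1/4·π_2 + 3/8·π_3 + 1/4·π_4
  normalize: π_0 + π_1 + π_2 + π_3 + π_4 = 1
Solving the linear system gives exactly π = [12/73, 11/73, 111/511, 134/511, 15/73].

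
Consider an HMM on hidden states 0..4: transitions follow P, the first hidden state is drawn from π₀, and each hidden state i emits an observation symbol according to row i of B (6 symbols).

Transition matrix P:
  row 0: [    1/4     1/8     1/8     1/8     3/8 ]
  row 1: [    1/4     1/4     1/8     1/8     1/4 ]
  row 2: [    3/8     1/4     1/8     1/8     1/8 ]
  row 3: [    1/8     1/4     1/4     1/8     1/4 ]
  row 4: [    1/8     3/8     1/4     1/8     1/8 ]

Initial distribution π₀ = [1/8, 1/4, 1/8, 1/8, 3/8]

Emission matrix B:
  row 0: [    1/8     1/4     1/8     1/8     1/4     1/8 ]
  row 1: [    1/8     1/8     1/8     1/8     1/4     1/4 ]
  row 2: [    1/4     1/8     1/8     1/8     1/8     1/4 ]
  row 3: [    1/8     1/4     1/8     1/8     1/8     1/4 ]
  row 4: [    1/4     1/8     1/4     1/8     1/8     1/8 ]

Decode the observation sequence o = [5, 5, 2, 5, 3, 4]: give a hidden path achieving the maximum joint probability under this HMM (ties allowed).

t=0: δ = [1.562e-02, 6.250e-02, 3.125e-02, 3.125e-02, 4.688e-02]  (obs o_0=5)
t=1: δ = [1.953e-03, 4.395e-03, 2.930e-03, 1.953e-03, 1.953e-03]  ψ = [1, 4, 4, 1, 1]  (obs o_1=5)
t=2: δ = [1.373e-04, 1.373e-04, 6.866e-05, 6.866e-05, 2.747e-04]  ψ = [1, 1, 1, 1, 1]  (obs o_2=2)
t=3: δ = [4.292e-06, 2.575e-05, 1.717e-05, 8.583e-06, 6.437e-06]  ψ = [0, 4, 4, 4, 0]  (obs o_3=5)
t=4: δ = [8.047e-07, 8.047e-07, 4.023e-07, 4.023e-07, 8.047e-07]  ψ = [1, 1, 1, 1, 1]  (obs o_4=3)
t=5: δ = [5.029e-08, 7.544e-08, 2.515e-08, 1.257e-08, 3.772e-08]  ψ = [0, 4, 4, 0, 0]  (obs o_5=4)
backtrack: best end state = 1; path = [4, 1, 4, 1, 4, 1]

path = [4, 1, 4, 1, 4, 1]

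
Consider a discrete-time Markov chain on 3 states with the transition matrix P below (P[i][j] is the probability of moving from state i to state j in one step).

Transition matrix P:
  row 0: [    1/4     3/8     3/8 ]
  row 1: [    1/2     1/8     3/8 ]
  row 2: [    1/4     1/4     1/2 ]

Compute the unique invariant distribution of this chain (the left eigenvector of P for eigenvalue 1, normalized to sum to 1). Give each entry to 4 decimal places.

Balance equations π_j = Σ_i π_i·P[i][j]:
  π_0 = 1/4·π_0 + 1/2·π_1 + 1/4·π_2
  π_1 = 3/8·π_0 + 1/8·π_1 + 1/4·π_2
  normalize: π_0 + π_1 + π_2 = 1
Solving the linear system gives exactly π = [11/35, 9/35, 3/7].

π = [0.3143, 0.2571, 0.4286]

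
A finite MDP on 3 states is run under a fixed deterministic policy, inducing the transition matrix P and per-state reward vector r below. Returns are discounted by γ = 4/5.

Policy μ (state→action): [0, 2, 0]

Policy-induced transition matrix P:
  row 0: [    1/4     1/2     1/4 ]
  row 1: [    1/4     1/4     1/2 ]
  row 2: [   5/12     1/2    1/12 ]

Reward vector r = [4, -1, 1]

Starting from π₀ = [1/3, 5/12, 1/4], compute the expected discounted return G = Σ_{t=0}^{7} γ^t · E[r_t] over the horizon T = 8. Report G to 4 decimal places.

t=0: π = [0.3333, 0.4167, 0.2500], E[r] = 1.1667, γ^t·E[r] = 1.166667, running G = 1.166667
t=1: π = [0.2917, 0.3958, 0.3125], E[r] = 1.0833, γ^t·E[r] = 0.866667, running G = 2.033333
t=2: π = [0.3021, 0.4010, 0.2969], E[r] = 1.1042, γ^t·E[r] = 0.706667, running G = 2.740000
t=3: π = [0.2995, 0.3997, 0.3008], E[r] = 1.0990, γ^t·E[r] = 0.562667, running G = 3.302667
t=4: π = [0.3001, 0.4001, 0.2998], E[r] = 1.1003, γ^t·E[r] = 0.450667, running G = 3.753333
t=5: π = [0.3000, 0.4000, 0.3000], E[r] = 1.0999, γ^t·E[r] = 0.360427, running G = 4.113760
t=6: π = [0.3000, 0.4000, 0.3000], E[r] = 1.1000, γ^t·E[r] = 0.288363, running G = 4.402123
t=7: π = [0.3000, 0.4000, 0.3000], E[r] = 1.1000, γ^t·E[r] = 0.230686, running G = 4.632809

G = 4.6328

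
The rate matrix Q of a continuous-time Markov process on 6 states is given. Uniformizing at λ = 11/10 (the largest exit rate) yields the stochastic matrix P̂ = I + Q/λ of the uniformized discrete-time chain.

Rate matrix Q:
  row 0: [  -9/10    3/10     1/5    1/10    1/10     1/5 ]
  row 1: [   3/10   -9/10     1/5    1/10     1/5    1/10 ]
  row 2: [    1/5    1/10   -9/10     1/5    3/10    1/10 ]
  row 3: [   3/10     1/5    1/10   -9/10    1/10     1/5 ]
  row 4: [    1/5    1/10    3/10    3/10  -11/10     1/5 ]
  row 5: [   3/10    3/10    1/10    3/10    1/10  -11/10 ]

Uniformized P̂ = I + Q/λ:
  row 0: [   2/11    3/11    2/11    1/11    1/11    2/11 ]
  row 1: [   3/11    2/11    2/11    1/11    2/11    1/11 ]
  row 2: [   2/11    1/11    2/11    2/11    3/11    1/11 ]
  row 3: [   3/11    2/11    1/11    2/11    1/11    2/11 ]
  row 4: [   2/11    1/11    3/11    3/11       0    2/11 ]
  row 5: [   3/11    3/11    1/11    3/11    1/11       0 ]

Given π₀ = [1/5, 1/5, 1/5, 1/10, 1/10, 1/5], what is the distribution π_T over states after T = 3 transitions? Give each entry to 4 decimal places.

t=0: π = [0.2000, 0.2000, 0.2000, 0.1000, 0.1000, 0.2000]
t=1: π = [0.2273, 0.1909, 0.1636, 0.1727, 0.1364, 0.1091]
t=2: π = [0.2248, 0.1851, 0.1686, 0.1661, 0.1256, 0.1298]
t=3: π = [0.2255, 0.1873, 0.1663, 0.1678, 0.1270, 0.1261]

π = [0.2255, 0.1873, 0.1663, 0.1678, 0.1270, 0.1261]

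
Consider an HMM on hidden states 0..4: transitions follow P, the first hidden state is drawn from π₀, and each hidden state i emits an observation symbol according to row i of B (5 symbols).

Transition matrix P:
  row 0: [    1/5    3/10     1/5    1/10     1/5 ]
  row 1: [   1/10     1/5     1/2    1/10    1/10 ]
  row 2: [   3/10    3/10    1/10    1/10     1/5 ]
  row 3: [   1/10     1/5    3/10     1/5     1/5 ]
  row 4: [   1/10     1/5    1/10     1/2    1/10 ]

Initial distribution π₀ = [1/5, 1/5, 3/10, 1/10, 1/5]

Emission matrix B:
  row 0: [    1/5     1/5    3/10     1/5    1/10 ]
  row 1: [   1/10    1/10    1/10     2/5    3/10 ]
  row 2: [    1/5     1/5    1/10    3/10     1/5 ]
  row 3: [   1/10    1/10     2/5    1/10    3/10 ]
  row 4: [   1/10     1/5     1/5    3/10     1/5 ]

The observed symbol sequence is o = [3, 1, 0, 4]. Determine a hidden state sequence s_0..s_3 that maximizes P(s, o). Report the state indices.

path = [1, 2, 0, 1]

t=0: δ = [4.000e-02, 8.000e-02, 9.000e-02, 1.000e-02, 6.000e-02]  (obs o_0=3)
t=1: δ = [5.400e-03, 2.700e-03, 8.000e-03, 3.000e-03, 3.600e-03]  ψ = [2, 2, 1, 4, 2]  (obs o_1=1)
t=2: δ = [4.800e-04, 2.400e-04, 2.700e-04, 1.800e-04, 1.600e-04]  ψ = [2, 2, 1, 4, 2]  (obs o_2=0)
t=3: δ = [9.600e-06, 4.320e-05, 2.400e-05, 2.400e-05, 1.920e-05]  ψ = [0, 0, 1, 4, 0]  (obs o_3=4)
backtrack: best end state = 1; path = [1, 2, 0, 1]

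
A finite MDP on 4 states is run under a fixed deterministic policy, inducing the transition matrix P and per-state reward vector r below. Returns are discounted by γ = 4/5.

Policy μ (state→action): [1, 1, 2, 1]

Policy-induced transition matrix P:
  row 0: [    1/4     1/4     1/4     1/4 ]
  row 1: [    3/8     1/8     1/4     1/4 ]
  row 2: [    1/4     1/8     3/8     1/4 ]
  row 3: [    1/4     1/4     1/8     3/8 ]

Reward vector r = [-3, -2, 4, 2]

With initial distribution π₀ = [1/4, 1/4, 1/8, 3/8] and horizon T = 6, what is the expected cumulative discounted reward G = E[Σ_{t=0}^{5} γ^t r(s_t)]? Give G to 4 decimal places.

G = 0.7959

t=0: π = [0.2500, 0.2500, 0.1250, 0.3750], E[r] = 0.0000, γ^t·E[r] = 0.000000, running G = 0.000000
t=1: π = [0.2813, 0.2031, 0.2188, 0.2969], E[r] = 0.2188, γ^t·E[r] = 0.175000, running G = 0.175000
t=2: π = [0.2754, 0.1973, 0.2402, 0.2871], E[r] = 0.3145, γ^t·E[r] = 0.201250, running G = 0.376250
t=3: π = [0.2747, 0.1953, 0.2441, 0.2859], E[r] = 0.3337, γ^t·E[r] = 0.170875, running G = 0.547125
t=4: π = [0.2744, 0.1951, 0.2448, 0.2857], E[r] = 0.3372, γ^t·E[r] = 0.138125, running G = 0.685250
t=5: π = [0.2744, 0.1950, 0.2449, 0.2857], E[r] = 0.3378, γ^t·E[r] = 0.110680, running G = 0.795930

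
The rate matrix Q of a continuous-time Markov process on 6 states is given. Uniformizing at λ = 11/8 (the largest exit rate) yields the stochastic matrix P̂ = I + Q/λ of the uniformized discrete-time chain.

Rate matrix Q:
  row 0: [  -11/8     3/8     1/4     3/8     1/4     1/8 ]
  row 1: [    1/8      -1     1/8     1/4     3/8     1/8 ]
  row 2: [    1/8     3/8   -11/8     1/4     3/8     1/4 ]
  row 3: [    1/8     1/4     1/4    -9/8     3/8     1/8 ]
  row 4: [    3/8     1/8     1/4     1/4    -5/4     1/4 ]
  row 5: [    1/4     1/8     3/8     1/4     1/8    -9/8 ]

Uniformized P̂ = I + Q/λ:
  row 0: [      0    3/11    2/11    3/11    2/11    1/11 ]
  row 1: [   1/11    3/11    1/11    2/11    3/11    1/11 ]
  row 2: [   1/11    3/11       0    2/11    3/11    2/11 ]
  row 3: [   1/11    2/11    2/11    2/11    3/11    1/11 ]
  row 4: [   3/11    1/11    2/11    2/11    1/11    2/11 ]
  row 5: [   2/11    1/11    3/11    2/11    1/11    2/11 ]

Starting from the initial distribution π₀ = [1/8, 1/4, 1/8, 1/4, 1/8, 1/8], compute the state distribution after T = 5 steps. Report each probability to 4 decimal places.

t=0: π = [0.1250, 0.2500, 0.1250, 0.2500, 0.1250, 0.1250]
t=1: π = [0.1136, 0.2045, 0.1477, 0.1932, 0.2159, 0.1250]
t=2: π = [0.1312, 0.1932, 0.1477, 0.1921, 0.2004, 0.1353]
t=3: π = [0.1277, 0.1942, 0.1497, 0.1937, 0.1998, 0.1349]
t=4: π = [0.1279, 0.1943, 0.1492, 0.1934, 0.2003, 0.1349]
t=5: π = [0.1280, 0.1942, 0.1493, 0.1934, 0.2002, 0.1349]

π = [0.1280, 0.1942, 0.1493, 0.1934, 0.2002, 0.1349]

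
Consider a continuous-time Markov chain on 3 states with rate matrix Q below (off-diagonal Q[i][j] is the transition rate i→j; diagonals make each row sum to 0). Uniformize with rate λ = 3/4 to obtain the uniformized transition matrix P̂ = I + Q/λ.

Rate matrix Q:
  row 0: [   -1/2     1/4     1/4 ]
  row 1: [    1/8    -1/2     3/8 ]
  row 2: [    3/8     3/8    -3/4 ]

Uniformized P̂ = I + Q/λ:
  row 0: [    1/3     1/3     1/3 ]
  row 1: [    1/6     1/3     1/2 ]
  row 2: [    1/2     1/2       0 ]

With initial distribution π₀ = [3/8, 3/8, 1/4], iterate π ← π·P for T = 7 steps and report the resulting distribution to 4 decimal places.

t=0: π = [0.3750, 0.3750, 0.2500]
t=1: π = [0.3125, 0.3750, 0.3125]
t=2: π = [0.3229, 0.3854, 0.2917]
t=3: π = [0.3177, 0.3819, 0.3003]
t=4: π = [0.3197, 0.3834, 0.2969]
t=5: π = [0.3189, 0.3828, 0.2983]
t=6: π = [0.3192, 0.3830, 0.2977]
t=7: π = [0.3191, 0.3830, 0.2979]

π = [0.3191, 0.3830, 0.2979]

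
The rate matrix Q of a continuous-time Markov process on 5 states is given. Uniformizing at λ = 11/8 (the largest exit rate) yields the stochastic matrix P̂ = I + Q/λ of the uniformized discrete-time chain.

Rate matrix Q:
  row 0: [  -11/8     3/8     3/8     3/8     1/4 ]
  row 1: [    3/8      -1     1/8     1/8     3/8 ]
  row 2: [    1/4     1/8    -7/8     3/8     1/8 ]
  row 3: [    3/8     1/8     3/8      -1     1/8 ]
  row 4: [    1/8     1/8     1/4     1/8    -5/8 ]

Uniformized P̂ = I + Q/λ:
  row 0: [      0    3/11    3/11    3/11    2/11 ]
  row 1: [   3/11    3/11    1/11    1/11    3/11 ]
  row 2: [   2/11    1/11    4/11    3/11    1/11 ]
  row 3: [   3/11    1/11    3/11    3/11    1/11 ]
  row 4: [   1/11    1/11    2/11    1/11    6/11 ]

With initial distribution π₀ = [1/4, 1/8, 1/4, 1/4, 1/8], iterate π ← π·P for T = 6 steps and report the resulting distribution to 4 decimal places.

π = [0.1622, 0.1472, 0.2464, 0.2020, 0.2422]

t=0: π = [0.2500, 0.1250, 0.2500, 0.2500, 0.1250]
t=1: π = [0.1591, 0.1591, 0.2614, 0.2273, 0.1932]
t=2: π = [0.1705, 0.1488, 0.2500, 0.2087, 0.2221]
t=3: π = [0.1631, 0.1489, 0.2482, 0.2053, 0.2344]
t=4: π = [0.1631, 0.1477, 0.2469, 0.2030, 0.2394]
t=5: π = [0.1623, 0.1474, 0.2466, 0.2024, 0.2414]
t=6: π = [0.1622, 0.1472, 0.2464, 0.2020, 0.2422]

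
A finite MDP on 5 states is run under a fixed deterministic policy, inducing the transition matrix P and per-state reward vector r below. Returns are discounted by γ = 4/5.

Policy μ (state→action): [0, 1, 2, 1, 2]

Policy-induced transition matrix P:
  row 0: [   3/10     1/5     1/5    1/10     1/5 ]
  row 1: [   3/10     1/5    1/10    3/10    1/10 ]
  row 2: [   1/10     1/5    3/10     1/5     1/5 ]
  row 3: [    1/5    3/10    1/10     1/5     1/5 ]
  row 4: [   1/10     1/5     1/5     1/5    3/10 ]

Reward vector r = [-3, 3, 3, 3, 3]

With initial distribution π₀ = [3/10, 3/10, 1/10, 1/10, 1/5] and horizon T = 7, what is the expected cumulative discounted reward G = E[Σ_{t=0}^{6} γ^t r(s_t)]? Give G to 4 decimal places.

G = 6.2901

t=0: π = [0.3000, 0.3000, 0.1000, 0.1000, 0.2000], E[r] = 1.2000, γ^t·E[r] = 1.200000, running G = 1.200000
t=1: π = [0.2300, 0.2100, 0.1700, 0.2000, 0.1900], E[r] = 1.6200, γ^t·E[r] = 1.296000, running G = 2.496000
t=2: π = [0.2080, 0.2200, 0.1760, 0.1980, 0.1980], E[r] = 1.7520, γ^t·E[r] = 1.121280, running G = 3.617280
t=3: π = [0.2054, 0.2198, 0.1758, 0.2012, 0.1978], E[r] = 1.7676, γ^t·E[r] = 0.905011, running G = 4.522291
t=4: π = [0.2052, 0.2201, 0.1755, 0.2014, 0.1978], E[r] = 1.7690, γ^t·E[r] = 0.724599, running G = 5.246890
t=5: π = [0.2052, 0.2201, 0.1754, 0.2015, 0.1978], E[r] = 1.7688, γ^t·E[r] = 0.579600, running G = 5.826490
t=6: π = [0.2052, 0.2201, 0.1754, 0.2015, 0.1978], E[r] = 1.7687, γ^t·E[r] = 0.463651, running G = 6.290142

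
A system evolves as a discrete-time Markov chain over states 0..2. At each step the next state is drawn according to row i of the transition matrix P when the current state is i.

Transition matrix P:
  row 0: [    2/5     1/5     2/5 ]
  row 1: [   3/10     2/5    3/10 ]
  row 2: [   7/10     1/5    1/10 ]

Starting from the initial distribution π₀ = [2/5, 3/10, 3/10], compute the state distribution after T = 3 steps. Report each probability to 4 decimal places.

t=0: π = [0.4000, 0.3000, 0.3000]
t=1: π = [0.4600, 0.2600, 0.2800]
t=2: π = [0.4580, 0.2520, 0.2900]
t=3: π = [0.4618, 0.2504, 0.2878]

π = [0.4618, 0.2504, 0.2878]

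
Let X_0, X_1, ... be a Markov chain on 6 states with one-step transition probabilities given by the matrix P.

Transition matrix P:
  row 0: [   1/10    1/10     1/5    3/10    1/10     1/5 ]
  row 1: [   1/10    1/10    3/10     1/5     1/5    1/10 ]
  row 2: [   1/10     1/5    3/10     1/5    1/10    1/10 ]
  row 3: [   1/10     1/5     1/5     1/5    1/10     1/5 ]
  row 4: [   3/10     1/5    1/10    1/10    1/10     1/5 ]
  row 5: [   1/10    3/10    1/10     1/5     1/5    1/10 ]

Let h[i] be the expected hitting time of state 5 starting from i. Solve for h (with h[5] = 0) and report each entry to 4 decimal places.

First-step conditioning: h[5] = 0; for i ≠ 5, h[i] = 1 + Σ_k P[i][k]·h[k].
  h[0] = 1 + 1/10·h[0] + 1/10·h[1] + 1/5·h[2] + 3/10·h[3] + 1/10·h[4]
  h[1] = 1 + 1/10·h[0] + 1/10·h[1] + 3/10·h[2] + 1/5·h[3] + 1/5·h[4]
  h[2] = 1 + 1/10·h[0] + 1/5·h[1] + 3/10·h[2] + 1/5·h[3] + 1/10·h[4]
  h[3] = 1 + 1/10·h[0] + 1/5·h[1] + 1/5·h[2] + 1/5·h[3] + 1/10·h[4]
  h[4] = 1 + 3/10·h[0] + 1/5·h[1] + 1/10·h[2] + 1/10·h[3] + 1/10·h[4]
Solving the 5×5 linear system over states ≠ 5 gives exactly h = [98190/15881, 109080/15881, 110200/15881, 99180/15881, 97880/15881, 0] (h[5] = 0 is the target).

h = [6.1829, 6.8686, 6.9391, 6.2452, 6.1633, 0.0000]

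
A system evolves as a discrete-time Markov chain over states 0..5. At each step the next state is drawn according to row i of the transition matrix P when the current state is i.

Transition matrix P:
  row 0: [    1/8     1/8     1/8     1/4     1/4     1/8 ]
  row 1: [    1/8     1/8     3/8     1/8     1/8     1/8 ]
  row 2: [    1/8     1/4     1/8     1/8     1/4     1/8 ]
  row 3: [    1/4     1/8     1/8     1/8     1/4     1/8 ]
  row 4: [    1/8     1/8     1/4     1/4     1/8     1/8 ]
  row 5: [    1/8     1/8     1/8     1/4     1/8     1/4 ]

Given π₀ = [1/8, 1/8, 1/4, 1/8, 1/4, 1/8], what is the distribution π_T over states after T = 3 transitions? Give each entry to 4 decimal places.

π = [0.1479, 0.1484, 0.1858, 0.1851, 0.1899, 0.1428]

t=0: π = [0.1250, 0.1250, 0.2500, 0.1250, 0.2500, 0.1250]
t=1: π = [0.1406, 0.1563, 0.1875, 0.1875, 0.1875, 0.1406]
t=2: π = [0.1484, 0.1484, 0.1875, 0.1836, 0.1895, 0.1426]
t=3: π = [0.1479, 0.1484, 0.1858, 0.1851, 0.1899, 0.1428]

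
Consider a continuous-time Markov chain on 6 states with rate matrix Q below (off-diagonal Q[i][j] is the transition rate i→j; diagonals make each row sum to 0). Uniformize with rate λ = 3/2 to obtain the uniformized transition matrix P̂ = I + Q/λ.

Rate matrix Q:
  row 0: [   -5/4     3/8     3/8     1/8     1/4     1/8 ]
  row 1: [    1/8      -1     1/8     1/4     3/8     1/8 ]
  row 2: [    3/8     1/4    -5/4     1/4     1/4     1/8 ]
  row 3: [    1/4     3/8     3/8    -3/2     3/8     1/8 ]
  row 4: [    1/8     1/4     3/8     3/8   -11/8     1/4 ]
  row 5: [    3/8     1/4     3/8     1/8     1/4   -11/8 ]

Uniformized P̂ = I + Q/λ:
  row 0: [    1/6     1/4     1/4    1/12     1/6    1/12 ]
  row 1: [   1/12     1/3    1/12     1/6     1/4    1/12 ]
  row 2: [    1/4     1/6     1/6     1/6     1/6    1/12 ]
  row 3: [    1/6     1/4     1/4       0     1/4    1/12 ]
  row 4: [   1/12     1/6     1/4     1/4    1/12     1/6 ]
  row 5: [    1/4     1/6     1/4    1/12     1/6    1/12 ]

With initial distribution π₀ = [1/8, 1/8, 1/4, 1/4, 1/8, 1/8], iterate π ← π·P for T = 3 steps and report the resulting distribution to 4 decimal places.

π = [0.1574, 0.2295, 0.1957, 0.1367, 0.1824, 0.0982]

t=0: π = [0.1250, 0.1250, 0.2500, 0.2500, 0.1250, 0.1250]
t=1: π = [0.1771, 0.2188, 0.2083, 0.1146, 0.1875, 0.0938]
t=2: π = [0.1580, 0.2274, 0.1962, 0.1406, 0.1788, 0.0990]
t=3: π = [0.1574, 0.2295, 0.1957, 0.1367, 0.1824, 0.0982]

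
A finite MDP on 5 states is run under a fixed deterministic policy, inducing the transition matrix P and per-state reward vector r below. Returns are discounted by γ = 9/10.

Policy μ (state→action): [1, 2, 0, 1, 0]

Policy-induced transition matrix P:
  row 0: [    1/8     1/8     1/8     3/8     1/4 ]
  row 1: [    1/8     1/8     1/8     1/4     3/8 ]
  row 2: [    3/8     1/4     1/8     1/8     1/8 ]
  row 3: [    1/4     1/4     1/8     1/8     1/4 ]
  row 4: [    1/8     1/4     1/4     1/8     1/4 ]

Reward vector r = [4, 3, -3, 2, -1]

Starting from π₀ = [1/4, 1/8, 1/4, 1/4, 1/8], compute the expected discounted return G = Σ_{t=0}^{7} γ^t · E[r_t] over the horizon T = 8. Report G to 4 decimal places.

G = 6.0082

t=0: π = [0.2500, 0.1250, 0.2500, 0.2500, 0.1250], E[r] = 1.0000, γ^t·E[r] = 1.000000, running G = 1.000000
t=1: π = [0.2188, 0.2031, 0.1406, 0.2031, 0.2344], E[r] = 1.2344, γ^t·E[r] = 1.110938, running G = 2.110938
t=2: π = [0.1855, 0.1973, 0.1543, 0.2051, 0.2578], E[r] = 1.0234, γ^t·E[r] = 0.828984, running G = 2.939922
t=3: π = [0.1892, 0.2021, 0.1572, 0.1960, 0.2554], E[r] = 1.0283, γ^t·E[r] = 0.749646, running G = 3.689567
t=4: π = [0.1888, 0.2011, 0.1569, 0.1976, 0.2556], E[r] = 1.0273, γ^t·E[r] = 0.673980, running G = 4.363548
t=5: π = [0.1889, 0.2013, 0.1570, 0.1973, 0.2555], E[r] = 1.0278, γ^t·E[r] = 0.606904, running G = 4.970452
t=6: π = [0.1889, 0.2012, 0.1569, 0.1974, 0.2555], E[r] = 1.0277, γ^t·E[r] = 0.546173, running G = 5.516624
t=7: π = [0.1889, 0.2012, 0.1569, 0.1974, 0.2555], E[r] = 1.0277, γ^t·E[r] = 0.491561, running G = 6.008185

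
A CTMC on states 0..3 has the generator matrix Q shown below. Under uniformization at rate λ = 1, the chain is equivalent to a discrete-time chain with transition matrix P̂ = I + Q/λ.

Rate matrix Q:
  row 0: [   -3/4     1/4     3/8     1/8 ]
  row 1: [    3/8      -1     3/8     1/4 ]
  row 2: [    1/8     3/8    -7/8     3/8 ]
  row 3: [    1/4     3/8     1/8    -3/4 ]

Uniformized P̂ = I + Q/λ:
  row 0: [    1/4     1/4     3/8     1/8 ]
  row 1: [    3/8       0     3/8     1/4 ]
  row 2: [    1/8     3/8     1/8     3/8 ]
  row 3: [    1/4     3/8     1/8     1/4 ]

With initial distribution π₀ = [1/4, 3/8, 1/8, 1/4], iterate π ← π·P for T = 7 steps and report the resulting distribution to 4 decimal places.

π = [0.2500, 0.2500, 0.2500, 0.2500]

t=0: π = [0.2500, 0.3750, 0.1250, 0.2500]
t=1: π = [0.2813, 0.2031, 0.2813, 0.2344]
t=2: π = [0.2402, 0.2637, 0.2461, 0.2500]
t=3: π = [0.2522, 0.2461, 0.2510, 0.2507]
t=4: π = [0.2494, 0.2512, 0.2496, 0.2498]
t=5: π = [0.2502, 0.2496, 0.2501, 0.2500]
t=6: π = [0.2499, 0.2501, 0.2500, 0.2500]
t=7: π = [0.2500, 0.2500, 0.2500, 0.2500]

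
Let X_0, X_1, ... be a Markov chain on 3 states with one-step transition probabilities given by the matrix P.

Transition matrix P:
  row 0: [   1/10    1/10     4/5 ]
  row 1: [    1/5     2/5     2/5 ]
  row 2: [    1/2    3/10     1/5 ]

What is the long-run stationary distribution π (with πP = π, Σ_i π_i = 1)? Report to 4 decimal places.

π = [0.3000, 0.2667, 0.4333]

Balance equations π_j = Σ_i π_i·P[i][j]:
  π_0 = 1/10·π_0 + 1/5·π_1 + 1/2·π_2
  π_1 = 1/10·π_0 + 2/5·π_1 + 3/10·π_2
  normalize: π_0 + π_1 + π_2 = 1
Solving the linear system gives exactly π = [3/10, 4/15, 13/30].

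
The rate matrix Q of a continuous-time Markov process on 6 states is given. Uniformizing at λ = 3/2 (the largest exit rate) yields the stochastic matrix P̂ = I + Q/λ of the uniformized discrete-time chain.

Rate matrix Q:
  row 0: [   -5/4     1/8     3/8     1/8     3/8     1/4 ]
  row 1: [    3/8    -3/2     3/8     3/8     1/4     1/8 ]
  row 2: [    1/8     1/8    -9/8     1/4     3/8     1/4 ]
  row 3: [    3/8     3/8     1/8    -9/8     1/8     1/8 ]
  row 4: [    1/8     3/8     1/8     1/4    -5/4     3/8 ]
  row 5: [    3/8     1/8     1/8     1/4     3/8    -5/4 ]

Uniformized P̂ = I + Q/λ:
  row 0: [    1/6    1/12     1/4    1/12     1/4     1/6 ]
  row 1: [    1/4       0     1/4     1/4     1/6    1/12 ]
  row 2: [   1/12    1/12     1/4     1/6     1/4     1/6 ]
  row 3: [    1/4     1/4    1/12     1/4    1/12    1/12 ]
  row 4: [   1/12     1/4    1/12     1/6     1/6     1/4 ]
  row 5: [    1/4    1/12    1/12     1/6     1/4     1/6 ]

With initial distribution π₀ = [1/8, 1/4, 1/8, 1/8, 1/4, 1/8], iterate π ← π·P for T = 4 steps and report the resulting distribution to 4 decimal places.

π = [0.1761, 0.1340, 0.1620, 0.1780, 0.1931, 0.1568]

t=0: π = [0.1250, 0.2500, 0.1250, 0.1250, 0.2500, 0.1250]
t=1: π = [0.1771, 0.1250, 0.1667, 0.1875, 0.1875, 0.1563]
t=2: π = [0.1762, 0.1354, 0.1615, 0.1780, 0.1927, 0.1563]
t=3: π = [0.1763, 0.1338, 0.1622, 0.1781, 0.1930, 0.1566]
t=4: π = [0.1761, 0.1340, 0.1620, 0.1780, 0.1931, 0.1568]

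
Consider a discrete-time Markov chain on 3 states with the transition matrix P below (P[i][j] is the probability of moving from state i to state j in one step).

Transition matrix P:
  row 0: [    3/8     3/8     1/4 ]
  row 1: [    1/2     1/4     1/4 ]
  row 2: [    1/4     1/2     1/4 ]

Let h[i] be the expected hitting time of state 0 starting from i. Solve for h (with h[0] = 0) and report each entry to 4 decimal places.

h = [0.0000, 2.2857, 2.8571]

First-step conditioning: h[0] = 0; for i ≠ 0, h[i] = 1 + Σ_k P[i][k]·h[k].
  h[1] = 1 + 1/4·h[1] + 1/4·h[2]
  h[2] = 1 + 1/2·h[1] + 1/4·h[2]
Solving the 2×2 linear system over states ≠ 0 gives exactly h = [0, 16/7, 20/7] (h[0] = 0 is the target).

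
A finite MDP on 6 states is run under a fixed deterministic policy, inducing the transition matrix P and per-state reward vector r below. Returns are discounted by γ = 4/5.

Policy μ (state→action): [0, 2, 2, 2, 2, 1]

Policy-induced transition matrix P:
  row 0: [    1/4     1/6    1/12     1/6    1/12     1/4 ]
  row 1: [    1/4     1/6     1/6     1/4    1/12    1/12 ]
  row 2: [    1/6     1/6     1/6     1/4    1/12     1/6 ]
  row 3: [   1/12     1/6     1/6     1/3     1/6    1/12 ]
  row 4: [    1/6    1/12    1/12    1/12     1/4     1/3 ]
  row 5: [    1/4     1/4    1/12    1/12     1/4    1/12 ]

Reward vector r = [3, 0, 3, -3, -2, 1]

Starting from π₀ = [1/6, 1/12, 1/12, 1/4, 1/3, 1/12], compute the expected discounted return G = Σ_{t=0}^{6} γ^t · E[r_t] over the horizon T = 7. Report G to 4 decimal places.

t=0: π = [0.1667, 0.0833, 0.0833, 0.2500, 0.3333, 0.0833], E[r] = -0.5833, γ^t·E[r] = -0.583333, running G = -0.583333
t=1: π = [0.1736, 0.1458, 0.1181, 0.1875, 0.1736, 0.2014], E[r] = 0.1667, γ^t·E[r] = 0.133333, running G = -0.450000
t=2: π = [0.1944, 0.1690, 0.1209, 0.1887, 0.1615, 0.1655], E[r] = 0.2228, γ^t·E[r] = 0.142593, running G = -0.307407
t=3: π = [0.1950, 0.1670, 0.1232, 0.1950, 0.1535, 0.1662], E[r] = 0.2287, γ^t·E[r] = 0.117111, running G = -0.190296
t=4: π = [0.1944, 0.1677, 0.1238, 0.1967, 0.1529, 0.1645], E[r] = 0.2232, γ^t·E[r] = 0.091430, running G = -0.098866
t=5: π = [0.1942, 0.1676, 0.1240, 0.1973, 0.1526, 0.1643], E[r] = 0.2217, γ^t·E[r] = 0.072639, running G = -0.026226
t=6: π = [0.1941, 0.1676, 0.1241, 0.1974, 0.1526, 0.1642], E[r] = 0.2211, γ^t·E[r] = 0.057959, running G = 0.031732

G = 0.0317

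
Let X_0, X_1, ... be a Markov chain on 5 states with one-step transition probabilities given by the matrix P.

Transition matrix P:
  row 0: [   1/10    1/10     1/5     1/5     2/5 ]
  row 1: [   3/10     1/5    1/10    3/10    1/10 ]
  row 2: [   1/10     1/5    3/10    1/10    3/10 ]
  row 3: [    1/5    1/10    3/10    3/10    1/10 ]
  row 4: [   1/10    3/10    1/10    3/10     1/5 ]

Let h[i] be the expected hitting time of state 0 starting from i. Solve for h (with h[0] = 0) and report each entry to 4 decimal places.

First-step conditioning: h[0] = 0; for i ≠ 0, h[i] = 1 + Σ_k P[i][k]·h[k].
  h[1] = 1 + 1/5·h[1] + 1/10·h[2] + 3/10·h[3] + 1/10·h[4]
  h[2] = 1 + 1/5·h[1] + 3/10·h[2] + 1/10·h[3] + 3/10·h[4]
  h[3] = 1 + 1/10·h[1] + 3/10·h[2] + 3/10·h[3] + 1/10·h[4]
  h[4] = 1 + 3/10·h[1] + 1/10·h[2] + 3/10·h[3] + 1/5·h[4]
Solving the 4×4 linear system over states ≠ 0 gives exactly h = [0, 756/155, 958/155, 872/155, 924/155] (h[0] = 0 is the target).

h = [0.0000, 4.8774, 6.1806, 5.6258, 5.9613]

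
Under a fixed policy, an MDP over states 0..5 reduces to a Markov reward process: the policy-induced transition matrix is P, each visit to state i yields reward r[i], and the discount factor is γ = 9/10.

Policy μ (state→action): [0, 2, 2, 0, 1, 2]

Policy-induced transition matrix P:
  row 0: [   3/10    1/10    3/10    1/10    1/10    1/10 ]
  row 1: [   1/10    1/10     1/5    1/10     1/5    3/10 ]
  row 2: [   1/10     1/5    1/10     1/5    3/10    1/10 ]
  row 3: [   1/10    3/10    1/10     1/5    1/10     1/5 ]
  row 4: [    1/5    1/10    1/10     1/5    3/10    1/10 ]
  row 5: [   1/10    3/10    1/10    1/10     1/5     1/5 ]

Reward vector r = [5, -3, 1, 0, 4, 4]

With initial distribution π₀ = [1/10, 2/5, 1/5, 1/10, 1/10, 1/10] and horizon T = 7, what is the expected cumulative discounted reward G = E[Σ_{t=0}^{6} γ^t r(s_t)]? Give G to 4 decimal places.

G = 8.2133

t=0: π = [0.1000, 0.4000, 0.2000, 0.1000, 0.1000, 0.1000], E[r] = 0.3000, γ^t·E[r] = 0.300000, running G = 0.300000
t=1: π = [0.1300, 0.1600, 0.1600, 0.1400, 0.2100, 0.2000], E[r] = 1.9700, γ^t·E[r] = 1.773000, running G = 2.073000
t=2: π = [0.1470, 0.1840, 0.1420, 0.1510, 0.2100, 0.1660], E[r] = 1.8290, γ^t·E[r] = 1.481490, running G = 3.554490
t=3: π = [0.1504, 0.1776, 0.1478, 0.1503, 0.2054, 0.1685], E[r] = 1.8626, γ^t·E[r] = 1.357835, running G = 4.912325
t=4: π = [0.1506, 0.1785, 0.1478, 0.1504, 0.2053, 0.1674], E[r] = 1.8559, γ^t·E[r] = 1.217669, running G = 6.129995
t=5: π = [0.1506, 0.1783, 0.1480, 0.1503, 0.2052, 0.1675], E[r] = 1.8570, γ^t·E[r] = 1.096541, running G = 7.226535
t=6: π = [0.1507, 0.1784, 0.1480, 0.1504, 0.2052, 0.1674], E[r] = 1.8568, γ^t·E[r] = 0.986783, running G = 8.213318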